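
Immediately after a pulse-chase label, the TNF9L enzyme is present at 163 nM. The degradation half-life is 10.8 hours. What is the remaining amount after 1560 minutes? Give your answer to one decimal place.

30.7 nM

Convert the elapsed time: 1560 minutes = 26 hours.
Number of half-lives: n = 26/10.8 ≈ 2.4074.
Remaining = 163 × (1/2)^2.4074 = 163 × 0.18849 ≈ 30.725 nM.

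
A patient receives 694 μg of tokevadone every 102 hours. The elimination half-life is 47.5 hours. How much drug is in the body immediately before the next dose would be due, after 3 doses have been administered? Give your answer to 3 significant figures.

The 3 doses were given 306, 204, 102 hours ago.
Total = 694·(1/2)^(306/47.5) + 694·(1/2)^(204/47.5) + 694·(1/2)^(102/47.5)
      = 7.9816 + 35.36 + 156.65 ≈ 199.99 μg.

200 μg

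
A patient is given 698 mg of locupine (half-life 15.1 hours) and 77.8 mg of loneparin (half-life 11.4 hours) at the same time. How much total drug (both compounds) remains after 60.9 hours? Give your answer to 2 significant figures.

locupine: 698 × (1/2)^(60.9/15.1) = 698 × (1/2)^4.0331 ≈ 42.635 mg.
loneparin: 77.8 × (1/2)^(60.9/11.4) = 77.8 × (1/2)^5.3421 ≈ 1.918 mg.
Total = 42.635 + 1.918 ≈ 44.553 mg.

45 mg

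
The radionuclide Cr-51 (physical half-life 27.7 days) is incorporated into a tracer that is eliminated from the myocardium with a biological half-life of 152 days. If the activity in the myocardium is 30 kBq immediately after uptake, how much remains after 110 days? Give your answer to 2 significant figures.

1/t_eff = 1/t_phys + 1/t_biol = 1/27.7 + 1/152 = 0.04268 per day.
t_eff = 27.7 × 152 / (27.7 + 152) ≈ 23.43 days.
Remaining = 30 × (1/2)^(110/23.43) = 30 × (1/2)^4.6948 ≈ 1.1584 kBq.

1.2 kBq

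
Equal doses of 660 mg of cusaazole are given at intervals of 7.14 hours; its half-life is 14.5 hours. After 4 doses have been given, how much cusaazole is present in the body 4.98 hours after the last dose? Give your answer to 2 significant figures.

1300 mg

The 4 doses were given 26.4, 19.26, 12.12, 4.98 hours ago.
Total = 660·(1/2)^(26.4/14.5) + 660·(1/2)^(19.26/14.5) + 660·(1/2)^(12.12/14.5) + 660·(1/2)^(4.98/14.5)
      = 186.84 + 262.84 + 369.76 + 520.18 ≈ 1339.6 mg.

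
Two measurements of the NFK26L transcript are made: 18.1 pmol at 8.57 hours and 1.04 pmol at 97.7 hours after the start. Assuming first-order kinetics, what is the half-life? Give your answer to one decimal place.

21.6 hours

Over Δt = 97.7 − 8.57 = 89.13 hours, the level fell by a factor of 18.1/1.04 ≈ 17.404.
n = log₂(17.404) ≈ 4.1213 half-lives, so t½ = 89.13/4.1213 ≈ 21.626 hours.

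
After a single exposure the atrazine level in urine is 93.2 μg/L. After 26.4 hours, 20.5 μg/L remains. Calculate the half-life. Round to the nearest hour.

A/A₀ = 20.5/93.2 ≈ 0.21996.
n = log₂(4.5463) ≈ 2.1847 half-lives elapsed in 26.4 hours.
t½ = 26.4/2.1847 ≈ 12.084 hours.

12 hours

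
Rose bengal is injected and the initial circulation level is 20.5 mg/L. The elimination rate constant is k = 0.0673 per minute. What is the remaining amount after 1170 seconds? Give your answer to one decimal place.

5.5 mg/L

t½ = ln 2 / k = 0.69315 / 0.0673 ≈ 10.299 minutes.
Convert the elapsed time: 1170 seconds = 19.5 minutes.
Number of half-lives: n = 19.5/10.299 ≈ 1.8933.
Remaining = 20.5 × (1/2)^1.8933 = 20.5 × 0.26919 ≈ 5.5183 mg/L.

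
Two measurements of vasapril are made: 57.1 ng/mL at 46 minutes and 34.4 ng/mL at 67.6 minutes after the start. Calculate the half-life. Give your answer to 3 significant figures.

29.5 minutes

Over Δt = 67.6 − 46 = 21.6 minutes, the level fell by a factor of 57.1/34.4 ≈ 1.6599.
n = log₂(1.6599) ≈ 0.73108 half-lives, so t½ = 21.6/0.73108 ≈ 29.545 minutes.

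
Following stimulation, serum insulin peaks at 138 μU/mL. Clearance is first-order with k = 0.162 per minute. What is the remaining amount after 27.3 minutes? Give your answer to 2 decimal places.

t½ = ln 2 / k = 0.69315 / 0.162 ≈ 4.2787 minutes.
Number of half-lives: n = 27.3/4.2787 ≈ 6.3805.
Remaining = 138 × (1/2)^6.3805 = 138 × 0.012003 ≈ 1.6564 μU/mL.

1.66 μU/mL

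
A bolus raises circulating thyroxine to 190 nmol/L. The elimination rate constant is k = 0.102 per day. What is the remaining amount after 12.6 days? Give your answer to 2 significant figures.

t½ = ln 2 / k = 0.69315 / 0.102 ≈ 6.7956 days.
Number of half-lives: n = 12.6/6.7956 ≈ 1.8542.
Remaining = 190 × (1/2)^1.8542 = 190 × 0.2766 ≈ 52.553 nmol/L.

53 nmol/L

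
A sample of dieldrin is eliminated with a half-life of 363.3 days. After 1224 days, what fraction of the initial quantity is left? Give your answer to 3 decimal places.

n = 1224/363.3 ≈ 3.3691 half-lives.
Fraction remaining = (1/2)^3.3691 ≈ 0.096782.

0.097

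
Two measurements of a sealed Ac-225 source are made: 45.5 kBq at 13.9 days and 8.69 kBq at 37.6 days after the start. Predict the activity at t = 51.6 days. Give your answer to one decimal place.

3.3 kBq

Over Δt = 37.6 − 13.9 = 23.7 days, the level fell by a factor of 45.5/8.69 ≈ 5.2359.
n = log₂(5.2359) ≈ 2.3884 half-lives, so t½ = 23.7/2.3884 ≈ 9.9228 days.
From t = 37.6 to t = 51.6: 8.69 × (1/2)^((51.6−37.6)/9.9228) ≈ 3.2681 kBq.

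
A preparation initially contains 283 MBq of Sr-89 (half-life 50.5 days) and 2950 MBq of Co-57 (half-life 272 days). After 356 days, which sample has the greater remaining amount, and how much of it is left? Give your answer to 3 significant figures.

Co-57, 1190 MBq

Sr-89: 283 × (1/2)^7.0495 ≈ 2.1364 MBq.
Co-57: 2950 × (1/2)^1.3088 ≈ 1190.8 MBq.
Co-57 has more remaining, at ≈ 1190.8 MBq.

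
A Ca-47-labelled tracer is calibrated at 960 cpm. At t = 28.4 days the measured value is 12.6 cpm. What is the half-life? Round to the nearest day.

A/A₀ = 12.6/960 ≈ 0.013125.
n = log₂(76.19) ≈ 6.2515 half-lives elapsed in 28.4 days.
t½ = 28.4/6.2515 ≈ 4.5429 days.

5 days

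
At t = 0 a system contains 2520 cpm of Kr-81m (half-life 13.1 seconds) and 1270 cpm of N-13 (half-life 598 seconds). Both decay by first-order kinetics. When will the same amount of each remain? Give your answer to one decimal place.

Set 2520·(1/2)^(t/13.1) = 1270·(1/2)^(t/598).
Taking log₂: log₂(2520/1270) = t·(1/13.1 − 1/598).
log₂(1.9843) = 0.9886; 1/13.1 − 1/598 = 0.074664.
t = 0.9886 / 0.074664 ≈ 13.241 seconds.

13.2 seconds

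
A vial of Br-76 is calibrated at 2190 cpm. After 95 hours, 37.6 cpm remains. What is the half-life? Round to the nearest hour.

A/A₀ = 37.6/2190 ≈ 0.017169.
n = log₂(58.245) ≈ 5.8641 half-lives elapsed in 95 hours.
t½ = 95/5.8641 ≈ 16.2 hours.

16 hours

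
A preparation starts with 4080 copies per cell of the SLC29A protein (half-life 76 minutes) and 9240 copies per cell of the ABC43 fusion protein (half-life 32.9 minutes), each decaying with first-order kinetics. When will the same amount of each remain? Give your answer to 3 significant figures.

68.4 minutes

Set 4080·(1/2)^(t/76) = 9240·(1/2)^(t/32.9).
Taking log₂: log₂(4080/9240) = t·(1/76 − 1/32.9).
log₂(0.44156) = -1.1793; 1/76 − 1/32.9 = -0.017237.
t = -1.1793 / -0.017237 ≈ 68.417 minutes.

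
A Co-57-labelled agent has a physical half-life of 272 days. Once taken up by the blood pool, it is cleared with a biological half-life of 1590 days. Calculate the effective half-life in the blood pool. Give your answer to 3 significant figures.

1/t_eff = 1/t_phys + 1/t_biol = 1/272 + 1/1590 = 0.0043054 per day.
t_eff = 272 × 1590 / (272 + 1590) ≈ 232.27 days.

232 days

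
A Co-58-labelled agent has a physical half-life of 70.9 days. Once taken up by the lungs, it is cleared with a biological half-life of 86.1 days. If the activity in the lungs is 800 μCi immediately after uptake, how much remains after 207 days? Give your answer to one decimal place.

1/t_eff = 1/t_phys + 1/t_biol = 1/70.9 + 1/86.1 = 0.025719 per day.
t_eff = 70.9 × 86.1 / (70.9 + 86.1) ≈ 38.882 days.
Remaining = 800 × (1/2)^(207/38.882) = 800 × (1/2)^5.3238 ≈ 19.974 μCi.

20.0 μCi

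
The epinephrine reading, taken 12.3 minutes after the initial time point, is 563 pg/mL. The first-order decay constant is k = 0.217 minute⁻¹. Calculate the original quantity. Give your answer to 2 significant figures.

t½ = ln 2 / k = 0.69315 / 0.217 ≈ 3.1942 minutes.
Number of half-lives elapsed: n = 12.3/3.1942 ≈ 3.8507.
A₀ = A × 2^n = 563 × 2^3.8507 = 563 × 14.427 ≈ 8122.4 pg/mL.

8100 pg/mL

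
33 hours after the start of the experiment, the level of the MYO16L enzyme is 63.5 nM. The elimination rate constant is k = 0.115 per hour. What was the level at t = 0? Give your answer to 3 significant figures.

t½ = ln 2 / k = 0.69315 / 0.115 ≈ 6.0274 hours.
Number of half-lives elapsed: n = 33/6.0274 ≈ 5.475.
A₀ = A × 2^n = 63.5 × 2^5.475 = 63.5 × 44.478 ≈ 2824.4 nM.

2820 nM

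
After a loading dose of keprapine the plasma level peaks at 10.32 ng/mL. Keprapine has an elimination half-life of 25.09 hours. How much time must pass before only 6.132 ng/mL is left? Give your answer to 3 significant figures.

18.8 hours

Fraction remaining = 6.132/10.32 ≈ 0.59419.
n = log₂(10.32/6.132) = ln(1.683)/ln 2 ≈ 0.75101 half-lives.
t = n × t½ = 0.75101 × 25.09 ≈ 18.843 hours.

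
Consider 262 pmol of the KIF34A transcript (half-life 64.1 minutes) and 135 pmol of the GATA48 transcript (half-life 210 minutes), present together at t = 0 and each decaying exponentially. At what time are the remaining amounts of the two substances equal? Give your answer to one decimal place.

88.3 minutes

Set 262·(1/2)^(t/64.1) = 135·(1/2)^(t/210).
Taking log₂: log₂(262/135) = t·(1/64.1 − 1/210).
log₂(1.9407) = 0.95661; 1/64.1 − 1/210 = 0.010839.
t = 0.95661 / 0.010839 ≈ 88.258 minutes.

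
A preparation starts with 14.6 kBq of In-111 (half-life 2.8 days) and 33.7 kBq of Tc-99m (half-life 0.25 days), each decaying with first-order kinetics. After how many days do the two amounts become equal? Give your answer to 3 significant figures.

Set 14.6·(1/2)^(t/2.8) = 33.7·(1/2)^(t/0.25).
Taking log₂: log₂(14.6/33.7) = t·(1/2.8 − 1/0.25).
log₂(0.43323) = -1.2068; 1/2.8 − 1/0.25 = -3.6429.
t = -1.2068 / -3.6429 ≈ 0.33127 days.

0.331 days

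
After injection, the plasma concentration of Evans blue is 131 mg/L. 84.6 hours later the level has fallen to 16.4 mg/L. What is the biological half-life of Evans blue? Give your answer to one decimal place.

28.2 hours

A/A₀ = 16.4/131 ≈ 0.12519.
n = log₂(7.9878) ≈ 2.9978 half-lives elapsed in 84.6 hours.
t½ = 84.6/2.9978 ≈ 28.221 hours.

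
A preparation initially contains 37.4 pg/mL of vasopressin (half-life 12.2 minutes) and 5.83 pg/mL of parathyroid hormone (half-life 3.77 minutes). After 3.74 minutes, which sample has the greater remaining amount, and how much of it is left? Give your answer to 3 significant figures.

vasopressin: 37.4 × (1/2)^0.30656 ≈ 30.24 pg/mL.
parathyroid hormone: 5.83 × (1/2)^0.99204 ≈ 2.9311 pg/mL.
Vasopressin has more remaining, at ≈ 30.24 pg/mL.

vasopressin, 30.2 pg/mL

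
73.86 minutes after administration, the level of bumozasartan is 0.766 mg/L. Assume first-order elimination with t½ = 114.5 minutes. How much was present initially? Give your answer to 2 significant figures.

1.2 mg/L

Number of half-lives elapsed: n = 73.86/114.5 ≈ 0.64507.
A₀ = A × 2^n = 0.766 × 2^0.64507 = 0.766 × 1.5638 ≈ 1.1979 mg/L.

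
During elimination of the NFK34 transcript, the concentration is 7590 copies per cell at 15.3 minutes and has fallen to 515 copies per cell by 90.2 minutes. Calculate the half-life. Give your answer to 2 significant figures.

Over Δt = 90.2 − 15.3 = 74.9 minutes, the level fell by a factor of 7590/515 ≈ 14.738.
n = log₂(14.738) ≈ 3.8815 half-lives, so t½ = 74.9/3.8815 ≈ 19.297 minutes.

19 minutes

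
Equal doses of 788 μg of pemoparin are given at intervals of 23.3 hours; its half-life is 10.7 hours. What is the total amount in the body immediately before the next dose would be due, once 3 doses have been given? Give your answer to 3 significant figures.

The 3 doses were given 69.9, 46.6, 23.3 hours ago.
Total = 788·(1/2)^(69.9/10.7) + 788·(1/2)^(46.6/10.7) + 788·(1/2)^(23.3/10.7)
      = 8.5111 + 38.503 + 174.19 ≈ 221.2 μg.

221 μg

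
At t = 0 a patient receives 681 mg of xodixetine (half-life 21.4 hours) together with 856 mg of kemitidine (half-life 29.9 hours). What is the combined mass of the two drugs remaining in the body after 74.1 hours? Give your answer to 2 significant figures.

xodixetine: 681 × (1/2)^(74.1/21.4) = 681 × (1/2)^3.4626 ≈ 61.773 mg.
kemitidine: 856 × (1/2)^(74.1/29.9) = 856 × (1/2)^2.4783 ≈ 153.62 mg.
Total = 61.773 + 153.62 ≈ 215.39 mg.

220 mg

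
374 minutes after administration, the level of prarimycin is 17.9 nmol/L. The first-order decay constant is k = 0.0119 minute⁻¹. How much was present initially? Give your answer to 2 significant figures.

t½ = ln 2 / k = 0.69315 / 0.0119 ≈ 58.248 minutes.
Number of half-lives elapsed: n = 374/58.248 ≈ 6.4209.
A₀ = A × 2^n = 17.9 × 2^6.4209 = 17.9 × 85.678 ≈ 1533.6 nmol/L.

1500 nmol/L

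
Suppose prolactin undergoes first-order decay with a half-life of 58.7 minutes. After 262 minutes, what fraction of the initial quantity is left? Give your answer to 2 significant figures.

n = 262/58.7 ≈ 4.4634 half-lives.
Fraction remaining = (1/2)^4.4634 ≈ 0.045331.

0.045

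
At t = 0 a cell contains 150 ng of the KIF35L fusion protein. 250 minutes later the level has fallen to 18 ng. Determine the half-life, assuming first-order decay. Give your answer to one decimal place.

A/A₀ = 18/150 ≈ 0.12.
n = log₂(8.3333) ≈ 3.0589 half-lives elapsed in 250 minutes.
t½ = 250/3.0589 ≈ 81.729 minutes.

81.7 minutes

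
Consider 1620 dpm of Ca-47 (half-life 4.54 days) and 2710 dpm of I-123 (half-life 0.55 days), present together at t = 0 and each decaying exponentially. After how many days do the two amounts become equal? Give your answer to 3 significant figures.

0.465 days

Set 1620·(1/2)^(t/4.54) = 2710·(1/2)^(t/0.55).
Taking log₂: log₂(1620/2710) = t·(1/4.54 − 1/0.55).
log₂(0.59779) = -0.7423; 1/4.54 − 1/0.55 = -1.5979.
t = -0.7423 / -1.5979 ≈ 0.46454 days.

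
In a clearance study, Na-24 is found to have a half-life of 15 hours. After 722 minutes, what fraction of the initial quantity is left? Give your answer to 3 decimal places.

0.573

722 minutes = 12.0333 hours.
n = 12.0333/15 ≈ 0.80222 half-lives.
Fraction remaining = (1/2)^0.80222 ≈ 0.57347.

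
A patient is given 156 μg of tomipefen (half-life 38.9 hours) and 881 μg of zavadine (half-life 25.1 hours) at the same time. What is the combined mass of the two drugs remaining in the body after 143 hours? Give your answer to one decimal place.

29.2 μg

tomipefen: 156 × (1/2)^(143/38.9) = 156 × (1/2)^3.6761 ≈ 12.204 μg.
zavadine: 881 × (1/2)^(143/25.1) = 881 × (1/2)^5.6972 ≈ 16.98 μg.
Total = 12.204 + 16.98 ≈ 29.184 μg.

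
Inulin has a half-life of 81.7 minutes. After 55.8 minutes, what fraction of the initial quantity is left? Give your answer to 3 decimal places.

0.623

n = 55.8/81.7 ≈ 0.68299 half-lives.
Fraction remaining = (1/2)^0.68299 ≈ 0.62287.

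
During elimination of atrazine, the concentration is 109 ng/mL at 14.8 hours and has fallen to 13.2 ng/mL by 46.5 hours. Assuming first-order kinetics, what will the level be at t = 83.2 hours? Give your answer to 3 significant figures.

1.15 ng/mL

Over Δt = 46.5 − 14.8 = 31.7 hours, the level fell by a factor of 109/13.2 ≈ 8.2576.
n = log₂(8.2576) ≈ 3.0457 half-lives, so t½ = 31.7/3.0457 ≈ 10.408 hours.
From t = 46.5 to t = 83.2: 13.2 × (1/2)^((83.2−46.5)/10.408) ≈ 1.1458 ng/mL.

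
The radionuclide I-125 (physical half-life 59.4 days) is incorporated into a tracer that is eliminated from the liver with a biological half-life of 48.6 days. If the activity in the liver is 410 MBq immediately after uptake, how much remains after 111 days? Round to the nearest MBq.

1/t_eff = 1/t_phys + 1/t_biol = 1/59.4 + 1/48.6 = 0.037411 per day.
t_eff = 59.4 × 48.6 / (59.4 + 48.6) ≈ 26.73 days.
Remaining = 410 × (1/2)^(111/26.73) = 410 × (1/2)^4.1526 ≈ 23.052 MBq.

23 MBq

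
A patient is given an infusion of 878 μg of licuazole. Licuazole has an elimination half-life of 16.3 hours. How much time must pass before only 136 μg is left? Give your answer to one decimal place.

Fraction remaining = 136/878 ≈ 0.1549.
n = log₂(878/136) = ln(6.4559)/ln 2 ≈ 2.6906 half-lives.
t = n × t½ = 2.6906 × 16.3 ≈ 43.857 hours.

43.9 hours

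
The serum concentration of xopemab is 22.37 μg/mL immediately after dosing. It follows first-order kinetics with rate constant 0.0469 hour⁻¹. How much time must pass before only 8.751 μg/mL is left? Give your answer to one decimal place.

t½ = ln 2 / λ = 0.69315 / 0.0469 ≈ 14.779 hours.
Fraction remaining = 8.751/22.37 ≈ 0.39119.
n = log₂(22.37/8.751) = ln(2.5563)/ln 2 ≈ 1.354 half-lives.
t = n × t½ = 1.354 × 14.779 ≈ 20.012 hours.

20.0 hours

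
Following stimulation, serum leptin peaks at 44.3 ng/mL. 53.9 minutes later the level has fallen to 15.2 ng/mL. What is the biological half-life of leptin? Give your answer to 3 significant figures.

A/A₀ = 15.2/44.3 ≈ 0.34312.
n = log₂(2.9145) ≈ 1.5432 half-lives elapsed in 53.9 minutes.
t½ = 53.9/1.5432 ≈ 34.927 minutes.

34.9 minutes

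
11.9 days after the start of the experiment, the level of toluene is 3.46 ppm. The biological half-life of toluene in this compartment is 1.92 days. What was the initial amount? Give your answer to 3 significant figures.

Number of half-lives elapsed: n = 11.9/1.92 ≈ 6.1979.
A₀ = A × 2^n = 3.46 × 2^6.1979 = 3.46 × 73.411 ≈ 254 ppm.

254 ppm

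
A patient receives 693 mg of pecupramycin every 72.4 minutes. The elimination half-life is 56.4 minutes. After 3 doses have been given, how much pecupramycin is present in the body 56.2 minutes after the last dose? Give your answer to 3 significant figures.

The 3 doses were given 201, 128.6, 56.2 minutes ago.
Total = 693·(1/2)^(201/56.4) + 693·(1/2)^(128.6/56.4) + 693·(1/2)^(56.2/56.4)
      = 58.602 + 142.67 + 347.35 ≈ 548.63 mg.

549 mg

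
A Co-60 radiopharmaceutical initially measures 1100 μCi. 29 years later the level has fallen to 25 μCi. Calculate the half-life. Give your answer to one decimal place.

A/A₀ = 25/1100 ≈ 0.022727.
n = log₂(44) ≈ 5.4594 half-lives elapsed in 29 years.
t½ = 29/5.4594 ≈ 5.3119 years.

5.3 years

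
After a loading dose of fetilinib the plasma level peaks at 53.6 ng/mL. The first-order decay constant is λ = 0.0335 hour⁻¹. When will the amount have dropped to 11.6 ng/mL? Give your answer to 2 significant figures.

46 hours

t½ = ln 2 / λ = 0.69315 / 0.0335 ≈ 20.691 hours.
Fraction remaining = 11.6/53.6 ≈ 0.21642.
n = log₂(53.6/11.6) = ln(4.6207)/ln 2 ≈ 2.2081 half-lives.
t = n × t½ = 2.2081 × 20.691 ≈ 45.688 hours.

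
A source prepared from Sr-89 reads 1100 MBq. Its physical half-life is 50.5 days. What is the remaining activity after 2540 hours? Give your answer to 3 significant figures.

257 MBq

Convert the elapsed time: 2540 hours = 105.833 days.
Number of half-lives: n = 105.833/50.5 ≈ 2.0957.
Remaining = 1100 × (1/2)^2.0957 = 1100 × 0.23395 ≈ 257.35 MBq.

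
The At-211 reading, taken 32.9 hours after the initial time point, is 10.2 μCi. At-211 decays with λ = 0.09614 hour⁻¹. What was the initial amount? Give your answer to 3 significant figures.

241 μCi

t½ = ln 2 / λ = 0.69315 / 0.09614 ≈ 7.2098 hours.
Number of half-lives elapsed: n = 32.9/7.2098 ≈ 4.5633.
A₀ = A × 2^n = 10.2 × 2^4.5633 = 10.2 × 23.642 ≈ 241.14 μCi.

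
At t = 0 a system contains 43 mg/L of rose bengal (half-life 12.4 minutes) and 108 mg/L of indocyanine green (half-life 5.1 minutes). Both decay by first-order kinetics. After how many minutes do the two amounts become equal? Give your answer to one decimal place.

11.5 minutes

Set 43·(1/2)^(t/12.4) = 108·(1/2)^(t/5.1).
Taking log₂: log₂(43/108) = t·(1/12.4 − 1/5.1).
log₂(0.39815) = -1.3286; 1/12.4 − 1/5.1 = -0.11543.
t = -1.3286 / -0.11543 ≈ 11.51 minutes.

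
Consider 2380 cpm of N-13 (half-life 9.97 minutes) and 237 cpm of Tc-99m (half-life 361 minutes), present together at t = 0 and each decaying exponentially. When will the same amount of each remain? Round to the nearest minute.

34 minutes

Set 2380·(1/2)^(t/9.97) = 237·(1/2)^(t/361).
Taking log₂: log₂(2380/237) = t·(1/9.97 − 1/361).
log₂(10.042) = 3.328; 1/9.97 − 1/361 = 0.097531.
t = 3.328 / 0.097531 ≈ 34.123 minutes.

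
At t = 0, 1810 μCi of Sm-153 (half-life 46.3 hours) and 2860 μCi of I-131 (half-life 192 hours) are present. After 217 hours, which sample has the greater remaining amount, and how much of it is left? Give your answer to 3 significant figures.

I-131, 1310 μCi

Sm-153: 1810 × (1/2)^4.6868 ≈ 70.275 μCi.
I-131: 2860 × (1/2)^1.1302 ≈ 1306.6 μCi.
I-131 has more remaining, at ≈ 1306.6 μCi.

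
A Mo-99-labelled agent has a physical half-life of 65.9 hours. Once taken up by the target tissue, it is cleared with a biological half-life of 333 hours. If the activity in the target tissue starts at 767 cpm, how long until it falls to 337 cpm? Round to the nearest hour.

1/t_eff = 1/t_phys + 1/t_biol = 1/65.9 + 1/333 = 0.018178 per hour.
t_eff = 65.9 × 333 / (65.9 + 333) ≈ 55.013 hours.
n = log₂(767/337) ≈ 1.1865; t = 1.1865 × 55.013 ≈ 65.272 hours.

65 hours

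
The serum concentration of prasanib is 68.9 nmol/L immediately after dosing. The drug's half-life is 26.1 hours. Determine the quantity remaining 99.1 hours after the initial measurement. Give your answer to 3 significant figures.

Number of half-lives: n = 99.1/26.1 ≈ 3.7969.
Remaining = 68.9 × (1/2)^3.7969 = 68.9 × 0.071946 ≈ 4.9571 nmol/L.

4.96 nmol/L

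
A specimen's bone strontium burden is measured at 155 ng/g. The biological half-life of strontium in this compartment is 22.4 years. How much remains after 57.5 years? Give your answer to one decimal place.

26.2 ng/g

Number of half-lives: n = 57.5/22.4 ≈ 2.567.
Remaining = 155 × (1/2)^2.567 = 155 × 0.16876 ≈ 26.158 ng/g.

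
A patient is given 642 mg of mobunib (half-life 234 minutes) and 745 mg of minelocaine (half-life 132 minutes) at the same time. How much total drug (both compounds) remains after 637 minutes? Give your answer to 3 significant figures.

124 mg

mobunib: 642 × (1/2)^(637/234) = 642 × (1/2)^2.7222 ≈ 97.289 mg.
minelocaine: 745 × (1/2)^(637/132) = 745 × (1/2)^4.8258 ≈ 26.27 mg.
Total = 97.289 + 26.27 ≈ 123.56 mg.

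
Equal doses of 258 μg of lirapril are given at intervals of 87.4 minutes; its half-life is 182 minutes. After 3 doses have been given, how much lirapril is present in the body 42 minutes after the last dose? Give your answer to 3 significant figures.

490 μg

The 3 doses were given 216.8, 129.4, 42 minutes ago.
Total = 258·(1/2)^(216.8/182) + 258·(1/2)^(129.4/182) + 258·(1/2)^(42/182)
      = 112.99 + 157.61 + 219.86 ≈ 490.46 μg.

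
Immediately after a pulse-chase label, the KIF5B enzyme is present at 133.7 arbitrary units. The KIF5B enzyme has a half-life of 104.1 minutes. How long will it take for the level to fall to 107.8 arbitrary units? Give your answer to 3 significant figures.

32.3 minutes

Fraction remaining = 107.8/133.7 ≈ 0.80628.
n = log₂(133.7/107.8) = ln(1.2403)/ln 2 ≈ 0.31064 half-lives.
t = n × t½ = 0.31064 × 104.1 ≈ 32.338 minutes.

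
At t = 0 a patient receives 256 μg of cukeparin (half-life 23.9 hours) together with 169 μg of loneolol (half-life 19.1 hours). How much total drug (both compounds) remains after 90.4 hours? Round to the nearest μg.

cukeparin: 256 × (1/2)^(90.4/23.9) = 256 × (1/2)^3.7824 ≈ 18.604 μg.
loneolol: 169 × (1/2)^(90.4/19.1) = 169 × (1/2)^4.733 ≈ 6.355 μg.
Total = 18.604 + 6.355 ≈ 24.959 μg.

25 μg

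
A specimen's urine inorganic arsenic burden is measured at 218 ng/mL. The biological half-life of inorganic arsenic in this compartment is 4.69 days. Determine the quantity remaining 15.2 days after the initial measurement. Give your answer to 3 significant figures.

23.1 ng/mL

Number of half-lives: n = 15.2/4.69 ≈ 3.2409.
Remaining = 218 × (1/2)^3.2409 = 218 × 0.10577 ≈ 23.059 ng/mL.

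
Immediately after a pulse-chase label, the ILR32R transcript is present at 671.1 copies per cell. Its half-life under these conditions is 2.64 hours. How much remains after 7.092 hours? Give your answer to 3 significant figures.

Number of half-lives: n = 7.092/2.64 ≈ 2.6864.
Remaining = 671.1 × (1/2)^2.6864 = 671.1 × 0.15535 ≈ 104.26 copies per cell.

104 copies per cell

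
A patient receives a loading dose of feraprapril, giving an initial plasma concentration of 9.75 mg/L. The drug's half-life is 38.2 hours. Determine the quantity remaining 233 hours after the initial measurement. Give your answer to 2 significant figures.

Number of half-lives: n = 233/38.2 ≈ 6.0995.
Remaining = 9.75 × (1/2)^6.0995 = 9.75 × 0.014584 ≈ 0.14219 mg/L.

0.14 mg/L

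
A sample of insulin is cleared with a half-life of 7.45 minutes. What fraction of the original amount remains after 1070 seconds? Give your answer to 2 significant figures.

0.19

1070 seconds = 17.8333 minutes.
n = 17.8333/7.45 ≈ 2.3937 half-lives.
Fraction remaining = (1/2)^2.3937 ≈ 0.19029.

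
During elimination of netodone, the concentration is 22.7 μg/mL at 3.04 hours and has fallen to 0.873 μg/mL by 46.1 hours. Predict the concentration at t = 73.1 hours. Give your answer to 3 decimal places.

0.113 μg/mL

Over Δt = 46.1 − 3.04 = 43.06 hours, the level fell by a factor of 22.7/0.873 ≈ 26.002.
n = log₂(26.002) ≈ 4.7006 half-lives, so t½ = 43.06/4.7006 ≈ 9.1606 hours.
From t = 46.1 to t = 73.1: 0.873 × (1/2)^((73.1−46.1)/9.1606) ≈ 0.11318 μg/mL.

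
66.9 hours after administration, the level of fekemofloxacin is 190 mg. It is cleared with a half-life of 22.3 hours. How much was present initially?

1520 mg

Number of half-lives elapsed: n = 66.9/22.3 ≈ 3.
A₀ = A × 2^n = 190 × 2^3 = 190 × 8 ≈ 1520 mg.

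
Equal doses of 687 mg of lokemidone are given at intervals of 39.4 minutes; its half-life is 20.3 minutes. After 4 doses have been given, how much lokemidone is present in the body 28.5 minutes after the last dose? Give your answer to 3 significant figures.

The 4 doses were given 146.7, 107.3, 67.9, 28.5 minutes ago.
Total = 687·(1/2)^(146.7/20.3) + 687·(1/2)^(107.3/20.3) + 687·(1/2)^(67.9/20.3) + 687·(1/2)^(28.5/20.3)
      = 4.587 + 17.612 + 67.618 + 259.61 ≈ 349.43 mg.

349 mg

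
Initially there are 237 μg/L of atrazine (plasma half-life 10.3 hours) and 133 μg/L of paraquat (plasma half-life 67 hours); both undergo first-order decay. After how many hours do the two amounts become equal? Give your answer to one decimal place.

Set 237·(1/2)^(t/10.3) = 133·(1/2)^(t/67).
Taking log₂: log₂(237/133) = t·(1/10.3 − 1/67).
log₂(1.782) = 0.83346; 1/10.3 − 1/67 = 0.082162.
t = 0.83346 / 0.082162 ≈ 10.144 hours.

10.1 hours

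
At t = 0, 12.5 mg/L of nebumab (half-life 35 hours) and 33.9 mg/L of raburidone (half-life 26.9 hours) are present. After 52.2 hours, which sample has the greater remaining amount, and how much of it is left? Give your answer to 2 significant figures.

raburidone, 8.8 mg/L

nebumab: 12.5 × (1/2)^1.4914 ≈ 4.4458 mg/L.
raburidone: 33.9 × (1/2)^1.9405 ≈ 8.8317 mg/L.
Raburidone has more remaining, at ≈ 8.8317 mg/L.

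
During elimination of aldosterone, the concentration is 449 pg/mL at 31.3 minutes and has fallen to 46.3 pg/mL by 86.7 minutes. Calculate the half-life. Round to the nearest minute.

17 minutes

Over Δt = 86.7 − 31.3 = 55.4 minutes, the level fell by a factor of 449/46.3 ≈ 9.6976.
n = log₂(9.6976) ≈ 3.2776 half-lives, so t½ = 55.4/3.2776 ≈ 16.902 minutes.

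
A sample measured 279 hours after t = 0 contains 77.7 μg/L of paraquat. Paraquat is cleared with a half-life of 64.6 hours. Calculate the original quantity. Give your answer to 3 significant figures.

Number of half-lives elapsed: n = 279/64.6 ≈ 4.3189.
A₀ = A × 2^n = 77.7 × 2^4.3189 = 77.7 × 19.958 ≈ 1550.7 μg/L.

1550 μg/L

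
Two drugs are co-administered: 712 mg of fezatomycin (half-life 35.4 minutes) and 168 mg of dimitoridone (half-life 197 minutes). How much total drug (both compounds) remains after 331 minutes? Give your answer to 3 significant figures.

fezatomycin: 712 × (1/2)^(331/35.4) = 712 × (1/2)^9.3503 ≈ 1.0908 mg.
dimitoridone: 168 × (1/2)^(331/197) = 168 × (1/2)^1.6802 ≈ 52.423 mg.
Total = 1.0908 + 52.423 ≈ 53.513 mg.

53.5 mg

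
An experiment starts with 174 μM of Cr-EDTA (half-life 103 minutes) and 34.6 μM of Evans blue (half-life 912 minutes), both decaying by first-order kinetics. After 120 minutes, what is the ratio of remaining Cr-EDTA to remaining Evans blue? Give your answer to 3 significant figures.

2.46

Cr-EDTA: 174 × (1/2)^(120/103) = 174 × (1/2)^1.165 ≈ 77.595 μM.
Evans blue: 34.6 × (1/2)^(120/912) = 34.6 × (1/2)^0.13158 ≈ 31.584 μM.
Ratio ≈ 77.595 / 31.584 ≈ 2.4568.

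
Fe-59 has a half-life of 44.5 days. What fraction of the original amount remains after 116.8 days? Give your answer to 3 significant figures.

n = 116.8/44.5 ≈ 2.6247 half-lives.
Fraction remaining = (1/2)^2.6247 ≈ 0.16214.

0.162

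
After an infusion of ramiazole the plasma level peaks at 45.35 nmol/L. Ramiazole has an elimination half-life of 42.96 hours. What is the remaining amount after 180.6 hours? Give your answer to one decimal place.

Number of half-lives: n = 180.6/42.96 ≈ 4.2039.
Remaining = 45.35 × (1/2)^4.2039 = 45.35 × 0.054262 ≈ 2.4608 nmol/L.

2.5 nmol/L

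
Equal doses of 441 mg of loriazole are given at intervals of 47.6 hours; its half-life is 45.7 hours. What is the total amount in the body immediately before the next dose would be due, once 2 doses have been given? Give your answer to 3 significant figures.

The 2 doses were given 95.2, 47.6 hours ago.
Total = 441·(1/2)^(95.2/45.7) + 441·(1/2)^(47.6/45.7)
      = 104.08 + 214.24 ≈ 318.31 mg.

318 mg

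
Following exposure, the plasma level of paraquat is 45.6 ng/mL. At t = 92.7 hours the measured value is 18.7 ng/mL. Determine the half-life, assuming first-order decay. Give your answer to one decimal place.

72.1 hours

A/A₀ = 18.7/45.6 ≈ 0.41009.
n = log₂(2.4385) ≈ 1.286 half-lives elapsed in 92.7 hours.
t½ = 92.7/1.286 ≈ 72.084 hours.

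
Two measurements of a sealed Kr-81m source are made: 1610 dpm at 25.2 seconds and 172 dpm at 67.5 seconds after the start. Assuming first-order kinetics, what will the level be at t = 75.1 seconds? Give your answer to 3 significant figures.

115 dpm

Over Δt = 67.5 − 25.2 = 42.3 seconds, the level fell by a factor of 1610/172 ≈ 9.3605.
n = log₂(9.3605) ≈ 3.2266 half-lives, so t½ = 42.3/3.2266 ≈ 13.11 seconds.
From t = 67.5 to t = 75.1: 172 × (1/2)^((75.1−67.5)/13.11) ≈ 115.08 dpm.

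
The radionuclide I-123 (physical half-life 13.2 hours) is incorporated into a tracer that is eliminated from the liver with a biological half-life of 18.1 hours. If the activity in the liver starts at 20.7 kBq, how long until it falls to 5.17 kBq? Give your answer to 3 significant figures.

1/t_eff = 1/t_phys + 1/t_biol = 1/13.2 + 1/18.1 = 0.13101 per hour.
t_eff = 13.2 × 18.1 / (13.2 + 18.1) ≈ 7.6332 hours.
n = log₂(20.7/5.17) ≈ 2.0014; t = 2.0014 × 7.6332 ≈ 15.277 hours.

15.3 hours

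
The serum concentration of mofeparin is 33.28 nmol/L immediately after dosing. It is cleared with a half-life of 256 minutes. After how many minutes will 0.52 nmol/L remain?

0.52/33.28 = 1/64, so 6 half-lives have elapsed.
t = 6 × 256 = 1536 minutes.

1536 minutes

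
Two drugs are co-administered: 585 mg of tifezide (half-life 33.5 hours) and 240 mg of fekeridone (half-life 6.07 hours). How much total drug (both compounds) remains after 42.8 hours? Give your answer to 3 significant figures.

tifezide: 585 × (1/2)^(42.8/33.5) = 585 × (1/2)^1.2776 ≈ 241.3 mg.
fekeridone: 240 × (1/2)^(42.8/6.07) = 240 × (1/2)^7.0511 ≈ 1.8098 mg.
Total = 241.3 + 1.8098 ≈ 243.11 mg.

243 mg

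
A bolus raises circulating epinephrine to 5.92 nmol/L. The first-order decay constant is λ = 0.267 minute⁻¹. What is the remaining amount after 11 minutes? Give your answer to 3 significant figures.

0.314 nmol/L

t½ = ln 2 / λ = 0.69315 / 0.267 ≈ 2.5961 minutes.
Number of half-lives: n = 11/2.5961 ≈ 4.2372.
Remaining = 5.92 × (1/2)^4.2372 = 5.92 × 0.053025 ≈ 0.31391 nmol/L.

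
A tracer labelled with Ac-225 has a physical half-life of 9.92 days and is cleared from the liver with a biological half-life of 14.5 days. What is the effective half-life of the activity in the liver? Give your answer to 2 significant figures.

1/t_eff = 1/t_phys + 1/t_biol = 1/9.92 + 1/14.5 = 0.16977 per day.
t_eff = 9.92 × 14.5 / (9.92 + 14.5) ≈ 5.8903 days.

5.9 days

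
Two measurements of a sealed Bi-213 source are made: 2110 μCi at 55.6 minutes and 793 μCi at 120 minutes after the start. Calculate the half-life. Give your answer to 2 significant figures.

Over Δt = 120 − 55.6 = 64.4 minutes, the level fell by a factor of 2110/793 ≈ 2.6608.
n = log₂(2.6608) ≈ 1.4119 half-lives, so t½ = 64.4/1.4119 ≈ 45.614 minutes.

46 minutes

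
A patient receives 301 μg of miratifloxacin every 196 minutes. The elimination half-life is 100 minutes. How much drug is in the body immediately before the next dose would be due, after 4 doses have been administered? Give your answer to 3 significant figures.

104 μg

The 4 doses were given 784, 588, 392, 196 minutes ago.
Total = 301·(1/2)^(784/100) + 301·(1/2)^(588/100) + 301·(1/2)^(392/100) + 301·(1/2)^(196/100)
      = 1.3137 + 5.111 + 19.885 + 77.366 ≈ 103.68 μg.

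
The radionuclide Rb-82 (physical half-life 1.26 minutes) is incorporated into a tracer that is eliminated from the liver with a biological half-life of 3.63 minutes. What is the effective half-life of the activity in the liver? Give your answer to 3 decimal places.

0.935 minutes

1/t_eff = 1/t_phys + 1/t_biol = 1/1.26 + 1/3.63 = 1.0691 per minute.
t_eff = 1.26 × 3.63 / (1.26 + 3.63) ≈ 0.93534 minutes.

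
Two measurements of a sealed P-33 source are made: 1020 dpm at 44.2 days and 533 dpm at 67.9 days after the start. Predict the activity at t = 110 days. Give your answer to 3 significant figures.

168 dpm

Over Δt = 67.9 − 44.2 = 23.7 days, the level fell by a factor of 1020/533 ≈ 1.9137.
n = log₂(1.9137) ≈ 0.93636 half-lives, so t½ = 23.7/0.93636 ≈ 25.311 days.
From t = 67.9 to t = 110: 533 × (1/2)^((110−67.9)/25.311) ≈ 168.27 dpm.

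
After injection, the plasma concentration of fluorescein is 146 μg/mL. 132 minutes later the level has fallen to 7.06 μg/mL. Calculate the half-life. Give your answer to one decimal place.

30.2 minutes

A/A₀ = 7.06/146 ≈ 0.048356.
n = log₂(20.68) ≈ 4.3702 half-lives elapsed in 132 minutes.
t½ = 132/4.3702 ≈ 30.205 minutes.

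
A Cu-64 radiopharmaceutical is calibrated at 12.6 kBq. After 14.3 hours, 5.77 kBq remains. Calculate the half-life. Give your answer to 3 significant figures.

A/A₀ = 5.77/12.6 ≈ 0.45794.
n = log₂(2.1837) ≈ 1.1268 half-lives elapsed in 14.3 hours.
t½ = 14.3/1.1268 ≈ 12.691 hours.

12.7 hours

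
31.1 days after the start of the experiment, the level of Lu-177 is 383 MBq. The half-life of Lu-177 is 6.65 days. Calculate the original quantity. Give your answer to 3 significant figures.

9800 MBq

Number of half-lives elapsed: n = 31.1/6.65 ≈ 4.6767.
A₀ = A × 2^n = 383 × 2^4.6767 = 383 × 25.576 ≈ 9795.4 MBq.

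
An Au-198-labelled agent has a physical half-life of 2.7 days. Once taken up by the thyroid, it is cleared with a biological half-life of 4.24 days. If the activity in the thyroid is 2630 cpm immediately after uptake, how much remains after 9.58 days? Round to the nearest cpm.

47 cpm

1/t_eff = 1/t_phys + 1/t_biol = 1/2.7 + 1/4.24 = 0.60622 per day.
t_eff = 2.7 × 4.24 / (2.7 + 4.24) ≈ 1.6496 days.
Remaining = 2630 × (1/2)^(9.58/1.6496) = 2630 × (1/2)^5.8076 ≈ 46.957 cpm.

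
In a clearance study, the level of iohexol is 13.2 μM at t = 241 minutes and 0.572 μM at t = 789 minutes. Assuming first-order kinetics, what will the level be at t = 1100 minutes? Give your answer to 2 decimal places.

0.10 μM

Over Δt = 789 − 241 = 548 minutes, the level fell by a factor of 13.2/0.572 ≈ 23.077.
n = log₂(23.077) ≈ 4.5284 half-lives, so t½ = 548/4.5284 ≈ 121.01 minutes.
From t = 789 to t = 1100: 0.572 × (1/2)^((1100−789)/121.01) ≈ 0.096331 μM.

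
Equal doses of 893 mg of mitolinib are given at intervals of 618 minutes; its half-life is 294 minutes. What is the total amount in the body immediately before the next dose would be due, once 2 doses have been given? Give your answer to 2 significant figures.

260 mg

The 2 doses were given 1236, 618 minutes ago.
Total = 893·(1/2)^(1236/294) + 893·(1/2)^(618/294)
      = 48.45 + 208.01 ≈ 256.46 mg.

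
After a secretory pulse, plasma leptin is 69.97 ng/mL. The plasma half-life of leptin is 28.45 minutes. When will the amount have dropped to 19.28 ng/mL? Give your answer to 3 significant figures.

Fraction remaining = 19.28/69.97 ≈ 0.27555.
n = log₂(69.97/19.28) = ln(3.6291)/ln 2 ≈ 1.8596 half-lives.
t = n × t½ = 1.8596 × 28.45 ≈ 52.907 minutes.

52.9 minutes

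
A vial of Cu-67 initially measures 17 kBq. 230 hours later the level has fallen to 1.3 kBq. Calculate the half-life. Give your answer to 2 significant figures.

A/A₀ = 1.3/17 ≈ 0.076471.
n = log₂(13.077) ≈ 3.709 half-lives elapsed in 230 hours.
t½ = 230/3.709 ≈ 62.012 hours.

62 hours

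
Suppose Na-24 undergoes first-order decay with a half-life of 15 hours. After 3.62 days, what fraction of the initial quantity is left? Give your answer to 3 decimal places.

3.62 days = 86.88 hours.
n = 86.88/15 ≈ 5.792 half-lives.
Fraction remaining = (1/2)^5.792 ≈ 0.018048.

0.018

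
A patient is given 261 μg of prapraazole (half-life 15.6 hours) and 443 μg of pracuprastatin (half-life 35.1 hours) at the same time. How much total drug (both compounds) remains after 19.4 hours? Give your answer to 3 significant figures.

prapraazole: 261 × (1/2)^(19.4/15.6) = 261 × (1/2)^1.2436 ≈ 110.23 μg.
pracuprastatin: 443 × (1/2)^(19.4/35.1) = 443 × (1/2)^0.55271 ≈ 302.01 μg.
Total = 110.23 + 302.01 ≈ 412.24 μg.

412 μg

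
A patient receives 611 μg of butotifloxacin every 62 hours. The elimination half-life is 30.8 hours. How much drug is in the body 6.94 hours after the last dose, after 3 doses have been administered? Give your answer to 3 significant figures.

684 μg

The 3 doses were given 130.94, 68.94, 6.94 hours ago.
Total = 611·(1/2)^(130.94/30.8) + 611·(1/2)^(68.94/30.8) + 611·(1/2)^(6.94/30.8)
      = 32.083 + 129.49 + 522.65 ≈ 684.23 μg.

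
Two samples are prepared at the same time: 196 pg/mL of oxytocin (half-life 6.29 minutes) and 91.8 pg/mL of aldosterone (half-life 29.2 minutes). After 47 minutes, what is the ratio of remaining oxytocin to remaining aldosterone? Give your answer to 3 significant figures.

oxytocin: 196 × (1/2)^(47/6.29) = 196 × (1/2)^7.4722 ≈ 1.1038 pg/mL.
aldosterone: 91.8 × (1/2)^(47/29.2) = 91.8 × (1/2)^1.6096 ≈ 30.082 pg/mL.
Ratio ≈ 1.1038 / 30.082 ≈ 0.036694.

0.0367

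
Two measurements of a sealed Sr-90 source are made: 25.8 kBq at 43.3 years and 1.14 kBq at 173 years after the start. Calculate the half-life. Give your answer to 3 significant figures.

Over Δt = 173 − 43.3 = 129.7 years, the level fell by a factor of 25.8/1.14 ≈ 22.632.
n = log₂(22.632) ≈ 4.5003 half-lives, so t½ = 129.7/4.5003 ≈ 28.821 years.

28.8 years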